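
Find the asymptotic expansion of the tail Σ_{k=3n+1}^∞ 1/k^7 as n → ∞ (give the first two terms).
Σ_{k>3n} 1/k^7 = 1/(6 · (3n)^6) − 1/(2 · (3n)^7) + O(1/(3n)^8)

Compare to the integral: ∫_{3n}^∞ x^(−7) dx = [−x^(−6)/6]_{3n}^∞ = 1/((7−1)·(3n)^6). The Euler-Maclaurin correction adds −f(3n)/2 = −1/(2·(3n)^7). Euler-Maclaurin then gives
  Σ_{k>3n} 1/k^7 = ∫_{3n}^∞ dx/x^7 − 1/(2·(3n)^7) + O(1/(3n)^8).
(Equivalently this is ζ(7) − Σ_{k≤3n} 1/k^7.)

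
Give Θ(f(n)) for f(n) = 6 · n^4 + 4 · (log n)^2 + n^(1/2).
f(n) ∈ Θ(n^4)

Compare the terms by growth order. For large n, n^a · (log n)^b dominates n^a' · (log n)^b' iff a > a', or (a = a' and b > b'). Ranking the 3 terms shows the dominant one is 6 · n^4. Hence f(n) ∈ Θ(n^4).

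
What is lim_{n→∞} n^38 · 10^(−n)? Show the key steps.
lim = 0

Exponentials with base > 1 dominate every fixed polynomial: for any fixed c, n^c / 10^n → 0 as n → ∞ (e.g. by the ratio test, or by writing 10^n = e^(n ln 10) and noting e^(n ln 10) / n^c → ∞). Hence n^38 · 10^(−n) = n^38 / 10^n → 0.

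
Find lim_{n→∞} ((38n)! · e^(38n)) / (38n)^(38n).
lim = ∞

Stirling: (38n)! ~ sqrt(2π·38n) · (38n/e)^(38n). Hence
  (38n)! · e^(38n) / (38n)^(38n) ~ sqrt(2π·38n) = sqrt(2π·38) · sqrt(n) → ∞.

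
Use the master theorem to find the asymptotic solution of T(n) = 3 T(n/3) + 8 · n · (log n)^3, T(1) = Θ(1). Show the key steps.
T(n) = Θ(n · (log n)^4)

Here log_3 3 = 1 and f(n) = 8 · n · (log n)^3 = Θ(n^(log_3 3) · (log n)^3). This is the extended Case 2 of the master theorem (f matches the critical exponent up to log factors), giving T(n) = Θ(n^(log_3 3) · (log n)^(3+1)) = Θ(n · (log n)^4).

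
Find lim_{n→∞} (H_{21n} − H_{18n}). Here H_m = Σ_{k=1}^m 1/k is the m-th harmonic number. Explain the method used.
lim = ln(21/18) = ln(7/6)

Euler-Maclaurin gives H_m = ln m + γ + 1/(2m) + O(1/m^2). The γ and O(1/m) terms cancel in the difference:
  H_{21n} − H_{18n} = ln(21n) − ln(18n) + O(1/n) = ln(21/18) + O(1/n).
Hence the limit is ln(21/18) = ln(7/6).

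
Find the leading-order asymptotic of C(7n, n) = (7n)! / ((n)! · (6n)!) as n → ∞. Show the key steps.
C(7n, n) ~ (823543/46656)^(n) · sqrt(7/(12π·n))

Write N = n. Apply Stirling to each factorial:
  (7N)! ~ sqrt(2π·7N) · (7N/e)^(7N),
  N! ~ sqrt(2π N) · (N/e)^N,
  (6N)! ~ sqrt(2π·6N) · (6N/e)^(6N).
The exponential factors combine to (7N)^(7N) / (N^N · (6N)^(6N)) = 7^(7N)/6^(6N) = (7^7/6^6)^N = (823543/46656)^N.
The square-root prefactors combine to sqrt(2π·7N) / (sqrt(2π N)·sqrt(2π·6N)) = sqrt(7 / (2π·6·N)) = sqrt(7/(12π·n)).
Substituting N = n: C(7n, n) ~ (823543/46656)^(n) · sqrt(7/(12π·n)).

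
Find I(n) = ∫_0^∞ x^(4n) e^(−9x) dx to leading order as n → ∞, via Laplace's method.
I(n) ~ (sqrt(2π·4n) / 9) · (4n/(9e))^(4n)

Write the integrand as exp(4n ln x − 9x) and set f(x) = 4n ln x − 9x. Then f'(x) = 4n/x − 9 = 0 at x* = 4n/9, and f''(x*) = −4n/x*^2 = −9^2/(4n). Laplace's method (interior maximum) gives
  I(n) ~ e^(f(x*)) · sqrt(2π / |f''(x*)|)
        = exp(4n ln(4n/9) − 4n) · sqrt(2π · 4n / 9^2)
        = (4n/9)^(4n) e^(−4n) · sqrt(2π·4n) / 9
        = (sqrt(2π·4n) / 9) · (4n/(9e))^(4n).
This matches Γ(4n+1)/9^(4n+1) with Stirling applied to Γ.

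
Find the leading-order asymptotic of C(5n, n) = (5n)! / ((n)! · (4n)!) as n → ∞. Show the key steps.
C(5n, n) ~ (3125/256)^(n) · sqrt(5/(8π·n))

Write N = n. Apply Stirling to each factorial:
  (5N)! ~ sqrt(2π·5N) · (5N/e)^(5N),
  N! ~ sqrt(2π N) · (N/e)^N,
  (4N)! ~ sqrt(2π·4N) · (4N/e)^(4N).
The exponential factors combine to (5N)^(5N) / (N^N · (4N)^(4N)) = 5^(5N)/4^(4N) = (5^5/4^4)^N = (3125/256)^N.
The square-root prefactors combine to sqrt(2π·5N) / (sqrt(2π N)·sqrt(2π·4N)) = sqrt(5 / (2π·4·N)) = sqrt(5/(8π·n)).
Substituting N = n: C(5n, n) ~ (3125/256)^(n) · sqrt(5/(8π·n)).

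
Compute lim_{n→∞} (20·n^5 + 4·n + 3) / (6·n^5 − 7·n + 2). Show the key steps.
lim = 20/6 = 10/3

For large n the leading n^5 terms dominate both numerator and denominator. Dividing top and bottom by n^5, every other term tends to 0, leaving 20/6 = 10/3.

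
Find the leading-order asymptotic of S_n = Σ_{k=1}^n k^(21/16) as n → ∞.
S_n ~ (16/37) · n^(37/16)

Integral comparison: Σ_{k=1}^n k^(21/16) = ∫_0^n x^(21/16) dx + O(n^(21/16)). The integral is n^(1 + 21/16) / (1 + 21/16) = n^((21+16)/16) / ((21+16)/16) = (16/37) · n^(37/16).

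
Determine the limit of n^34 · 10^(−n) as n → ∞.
lim = 0

Exponentials with base > 1 dominate every fixed polynomial: for any fixed c, n^c / 10^n → 0 as n → ∞ (e.g. by the ratio test, or by writing 10^n = e^(n ln 10) and noting e^(n ln 10) / n^c → ∞). Hence n^34 · 10^(−n) = n^34 / 10^n → 0.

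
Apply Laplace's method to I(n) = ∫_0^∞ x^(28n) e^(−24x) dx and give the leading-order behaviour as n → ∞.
I(n) ~ (sqrt(2π·28n) / 24) · (28n/(24e))^(28n)

Write the integrand as exp(28n ln x − 24x) and set f(x) = 28n ln x − 24x. Then f'(x) = 28n/x − 24 = 0 at x* = 28n/24, and f''(x*) = −28n/x*^2 = −24^2/(28n). Laplace's method (interior maximum) gives
  I(n) ~ e^(f(x*)) · sqrt(2π / |f''(x*)|)
        = exp(28n ln(28n/24) − 28n) · sqrt(2π · 28n / 24^2)
        = (28n/24)^(28n) e^(−28n) · sqrt(2π·28n) / 24
        = (sqrt(2π·28n) / 24) · (28n/(24e))^(28n).
This matches Γ(28n+1)/24^(28n+1) with Stirling applied to Γ.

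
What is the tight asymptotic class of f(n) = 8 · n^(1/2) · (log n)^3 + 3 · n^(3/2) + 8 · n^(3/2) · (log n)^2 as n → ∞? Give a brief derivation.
f(n) ∈ Θ(n^(3/2) · (log n)^2)

Compare the terms by growth order. For large n, n^a · (log n)^b dominates n^a' · (log n)^b' iff a > a', or (a = a' and b > b'). Ranking the 3 terms shows the dominant one is 8 · n^(3/2) · (log n)^2. Hence f(n) ∈ Θ(n^(3/2) · (log n)^2).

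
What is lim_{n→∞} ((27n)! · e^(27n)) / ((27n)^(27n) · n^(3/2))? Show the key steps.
lim = 0

Stirling: (27n)! ~ sqrt(2π·27n) · (27n/e)^(27n). Hence
  (27n)! · e^(27n) / (27n)^(27n) ~ sqrt(2π·27n).
Dividing by n^(3/2): sqrt(2π·27n) / n^(3/2) = sqrt(2π·27) · n^((1−3)/2), so the expression behaves like sqrt(2π·27) · n^((1−3)/2) → 0.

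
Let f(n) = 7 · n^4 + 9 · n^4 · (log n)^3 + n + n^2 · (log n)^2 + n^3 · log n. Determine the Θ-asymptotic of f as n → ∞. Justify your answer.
f(n) ∈ Θ(n^4 · (log n)^3)

Compare the terms by growth order. For large n, n^a · (log n)^b dominates n^a' · (log n)^b' iff a > a', or (a = a' and b > b'). Ranking the 5 terms shows the dominant one is 9 · n^4 · (log n)^3. Hence f(n) ∈ Θ(n^4 · (log n)^3).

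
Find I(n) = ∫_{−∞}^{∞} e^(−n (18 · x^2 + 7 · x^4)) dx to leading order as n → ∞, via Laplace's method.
I(n) ~ sqrt(π/(18n))

φ(x) = 18 · x^2 + 7 · x^4 has its unique global minimum at x* = 0 (since φ'(x) = 36x + 28x^3 = 0 only at x = 0 for real x with both coefficients positive, and φ → ∞ as |x| → ∞). At x* = 0, φ(0) = 0 and φ''(0) = 36. Laplace's method then gives
  I(n) ~ sqrt(2π / (n · φ''(0))) · e^(−n φ(0)) = sqrt(2π / (36n)) = sqrt(π/(18n)).
The 7 · x^4 term contributes only at subleading order (an O(1/n) relative correction).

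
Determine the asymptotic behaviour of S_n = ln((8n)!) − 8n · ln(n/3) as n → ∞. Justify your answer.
S_n ~ 8n · (ln 24 − 1) + O(ln n)

Stirling: ln((8n)!) = 8n ln(8n) − 8n + O(ln n).
  S_n = 8n ln(8n) − 8n − 8n ln(n/3) + O(ln n)
      = 8n ln(8n) − 8n ln n + 8n ln 3 − 8n + O(ln n)
      = 8n ln 8 + 8n ln 3 − 8n + O(ln n)
      = 8n (ln 24 − 1) + O(ln n).
Numerically ln(24) − 1 ≈ 2.1781.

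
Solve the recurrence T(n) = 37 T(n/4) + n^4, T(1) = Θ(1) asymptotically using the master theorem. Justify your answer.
T(n) = Θ(n^4)

log_4 37 ≈ 2.605. f(n) = n^4 dominates n^(log_4 37) since 4 > 2.605, and the regularity condition a·f(n/b) = 37·(n/4)^4 = (37/256)·n^4 ≤ c·f(n) holds with c = 37/256 ≈ 0.145 < 1. So this is Case 3: T(n) = Θ(f(n)) = Θ(n^4).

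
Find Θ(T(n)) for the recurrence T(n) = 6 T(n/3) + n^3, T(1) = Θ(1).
T(n) = Θ(n^3)

log_3 6 ≈ 1.631. f(n) = n^3 dominates n^(log_3 6) since 3 > 1.631, and the regularity condition a·f(n/b) = 6·(n/3)^3 = (6/27)·n^3 ≤ c·f(n) holds with c = 6/27 ≈ 0.222 < 1. So this is Case 3: T(n) = Θ(f(n)) = Θ(n^3).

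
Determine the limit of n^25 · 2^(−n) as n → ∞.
lim = 0

Exponentials with base > 1 dominate every fixed polynomial: for any fixed c, n^c / 2^n → 0 as n → ∞ (e.g. by the ratio test, or by writing 2^n = e^(n ln 2) and noting e^(n ln 2) / n^c → ∞). Hence n^25 · 2^(−n) = n^25 / 2^n → 0.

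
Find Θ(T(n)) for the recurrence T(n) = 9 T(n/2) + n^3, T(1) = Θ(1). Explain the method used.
T(n) = Θ(n^(log_2 9))

Master theorem: compare f(n) = n^3 to n^(log_2 9) where log_2 9 ≈ 3.170. Since 3 < log_2 9, we have f(n) = O(n^(log_2 9 − ε)) for some ε > 0 — Case 1. Hence T(n) = Θ(n^(log_2 9)).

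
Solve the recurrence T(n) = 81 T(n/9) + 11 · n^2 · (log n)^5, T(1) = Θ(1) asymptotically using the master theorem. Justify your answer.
T(n) = Θ(n^2 · (log n)^6)

Here log_9 81 = 2 and f(n) = 11 · n^2 · (log n)^5 = Θ(n^(log_9 81) · (log n)^5). This is the extended Case 2 of the master theorem (f matches the critical exponent up to log factors), giving T(n) = Θ(n^(log_9 81) · (log n)^(5+1)) = Θ(n^2 · (log n)^6).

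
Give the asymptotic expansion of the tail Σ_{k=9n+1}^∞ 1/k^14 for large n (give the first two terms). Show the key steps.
Σ_{k>9n} 1/k^14 = 1/(13 · (9n)^13) − 1/(2 · (9n)^14) + O(1/(9n)^15)

Compare to the integral: ∫_{9n}^∞ x^(−14) dx = [−x^(−13)/13]_{9n}^∞ = 1/((14−1)·(9n)^13). The Euler-Maclaurin correction adds −f(9n)/2 = −1/(2·(9n)^14). Euler-Maclaurin then gives
  Σ_{k>9n} 1/k^14 = ∫_{9n}^∞ dx/x^14 − 1/(2·(9n)^14) + O(1/(9n)^15).
(Equivalently this is ζ(14) − Σ_{k≤9n} 1/k^14.)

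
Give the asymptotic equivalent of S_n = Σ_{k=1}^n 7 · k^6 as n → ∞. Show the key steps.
S_n ~ n^7

By integral comparison (Euler-Maclaurin), Σ_{k=1}^n 7 · k^6 = 7 · ∫_0^n x^6 dx + O(n^6) = 7 · n^7/7 = n^7 + O(n^6). (Equivalently, Faulhaber's formula gives the same leading term.)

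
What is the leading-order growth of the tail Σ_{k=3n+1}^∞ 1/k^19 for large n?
Σ_{k>3n} 1/k^19 ~ 1/(18 · (3n)^18)

Compare to the integral: ∫_{3n}^∞ x^(−19) dx = [−x^(−18)/18]_{3n}^∞ = 1/((19−1)·(3n)^18). Euler-Maclaurin then gives
  Σ_{k>3n} 1/k^19 = ∫_{3n}^∞ dx/x^19 − 1/(2·(3n)^19) + O(1/(3n)^20).
(Equivalently this is ζ(19) − Σ_{k≤3n} 1/k^19.)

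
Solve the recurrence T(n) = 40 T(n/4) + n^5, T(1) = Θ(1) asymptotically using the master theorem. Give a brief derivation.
T(n) = Θ(n^5)

log_4 40 ≈ 2.661. f(n) = n^5 dominates n^(log_4 40) since 5 > 2.661, and the regularity condition a·f(n/b) = 40·(n/4)^5 = (40/1024)·n^5 ≤ c·f(n) holds with c = 40/1024 ≈ 0.0391 < 1. So this is Case 3: T(n) = Θ(f(n)) = Θ(n^5).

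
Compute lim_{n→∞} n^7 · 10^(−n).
lim = 0

Exponentials with base > 1 dominate every fixed polynomial: for any fixed c, n^c / 10^n → 0 as n → ∞ (e.g. by the ratio test, or by writing 10^n = e^(n ln 10) and noting e^(n ln 10) / n^c → ∞). Hence n^7 · 10^(−n) = n^7 / 10^n → 0.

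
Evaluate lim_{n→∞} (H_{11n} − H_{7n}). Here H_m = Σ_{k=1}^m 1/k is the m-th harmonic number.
lim = ln(11/7)

Euler-Maclaurin gives H_m = ln m + γ + 1/(2m) + O(1/m^2). The γ and O(1/m) terms cancel in the difference:
  H_{11n} − H_{7n} = ln(11n) − ln(7n) + O(1/n) = ln(11/7) + O(1/n).
Hence the limit is ln(11/7).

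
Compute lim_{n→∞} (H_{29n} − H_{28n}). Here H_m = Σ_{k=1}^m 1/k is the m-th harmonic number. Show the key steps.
lim = ln(29/28)

Euler-Maclaurin gives H_m = ln m + γ + 1/(2m) + O(1/m^2). The γ and O(1/m) terms cancel in the difference:
  H_{29n} − H_{28n} = ln(29n) − ln(28n) + O(1/n) = ln(29/28) + O(1/n).
Hence the limit is ln(29/28).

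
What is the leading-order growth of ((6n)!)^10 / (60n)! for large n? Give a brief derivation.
((6n)!)^10/(60n)! ~ ((2π·6n)^(9/2) / sqrt(10)) · 10^(−10·6n)  →  0

Write N = 6n. Stirling: N! ~ sqrt(2π N)(N/e)^N and (10N)! ~ sqrt(2π·10N)·(10N/e)^(10N).
  (N!)^10/(10N)! ~ (2π N)^(10/2) (N/e)^(10N) / [sqrt(2π·10N) (10N/e)^(10N)]
     = (2π N)^(10/2) / sqrt(2π·10N) · (N/(10N))^(10N)
     = (2π N)^((10−1)/2) / sqrt(10) · 10^(−10N).
Since 10^10 > 1, the factor 10^(−10N) decays exponentially, so the ratio → 0. Substituting N = 6n gives the stated form.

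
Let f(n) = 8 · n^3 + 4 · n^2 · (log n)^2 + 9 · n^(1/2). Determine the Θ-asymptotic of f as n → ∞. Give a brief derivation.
f(n) ∈ Θ(n^3)

Compare the terms by growth order. For large n, n^a · (log n)^b dominates n^a' · (log n)^b' iff a > a', or (a = a' and b > b'). Ranking the 3 terms shows the dominant one is 8 · n^3. Hence f(n) ∈ Θ(n^3).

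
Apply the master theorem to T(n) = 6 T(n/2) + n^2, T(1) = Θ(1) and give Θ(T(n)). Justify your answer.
T(n) = Θ(n^(log_2 6))

Master theorem: compare f(n) = n^2 to n^(log_2 6) where log_2 6 ≈ 2.585. Since 2 < log_2 6, we have f(n) = O(n^(log_2 6 − ε)) for some ε > 0 — Case 1. Hence T(n) = Θ(n^(log_2 6)).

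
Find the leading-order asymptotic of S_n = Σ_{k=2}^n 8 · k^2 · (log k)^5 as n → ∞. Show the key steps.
S_n ~ 8 · n^3 · (log n)^5 / 3

By integral comparison, S_n = ∫_1^n 8 · x^2 · (log x)^5 dx + O(n^2 · (log n)^5). For the integral, the leading term of ∫_1^n x^2 (log x)^5 dx is n^3/3 · (log n)^5 (by repeated integration by parts; each step lowers the log-exponent and produces a relatively O(1/log n) correction). Hence S_n ~ 8 · n^3 · (log n)^5 / 3.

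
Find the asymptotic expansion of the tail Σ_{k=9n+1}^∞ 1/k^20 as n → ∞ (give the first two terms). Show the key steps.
Σ_{k>9n} 1/k^20 = 1/(19 · (9n)^19) − 1/(2 · (9n)^20) + O(1/(9n)^21)

Compare to the integral: ∫_{9n}^∞ x^(−20) dx = [−x^(−19)/19]_{9n}^∞ = 1/((20−1)·(9n)^19). The Euler-Maclaurin correction adds −f(9n)/2 = −1/(2·(9n)^20). Euler-Maclaurin then gives
  Σ_{k>9n} 1/k^20 = ∫_{9n}^∞ dx/x^20 − 1/(2·(9n)^20) + O(1/(9n)^21).
(Equivalently this is ζ(20) − Σ_{k≤9n} 1/k^20.)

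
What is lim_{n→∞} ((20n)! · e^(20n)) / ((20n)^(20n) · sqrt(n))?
lim = sqrt(2π·20)

Stirling: (20n)! ~ sqrt(2π·20n) · (20n/e)^(20n). Hence
  (20n)! · e^(20n) / (20n)^(20n) ~ sqrt(2π·20n).
Dividing by sqrt(n): sqrt(2π·20n) / sqrt(n) = sqrt(2π·20) · n^((1−1)/2), so the limit is sqrt(2π·20).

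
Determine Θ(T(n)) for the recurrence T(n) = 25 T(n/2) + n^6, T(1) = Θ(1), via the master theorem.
T(n) = Θ(n^6)

log_2 25 ≈ 4.644. f(n) = n^6 dominates n^(log_2 25) since 6 > 4.644, and the regularity condition a·f(n/b) = 25·(n/2)^6 = (25/64)·n^6 ≤ c·f(n) holds with c = 25/64 ≈ 0.391 < 1. So this is Case 3: T(n) = Θ(f(n)) = Θ(n^6).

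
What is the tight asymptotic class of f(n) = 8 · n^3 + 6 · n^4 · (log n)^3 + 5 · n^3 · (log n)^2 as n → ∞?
f(n) ∈ Θ(n^4 · (log n)^3)

Compare the terms by growth order. For large n, n^a · (log n)^b dominates n^a' · (log n)^b' iff a > a', or (a = a' and b > b'). Ranking the 3 terms shows the dominant one is 6 · n^4 · (log n)^3. Hence f(n) ∈ Θ(n^4 · (log n)^3).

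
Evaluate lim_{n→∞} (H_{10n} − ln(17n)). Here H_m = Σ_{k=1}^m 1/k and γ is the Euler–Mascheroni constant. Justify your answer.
lim = ln(10/17) + γ

By Euler-Maclaurin, H_m = ln m + γ + O(1/m). So
  H_{10n} − ln(17n) = ln(10n) + γ − ln(17n) + O(1/n)
                       = ln(10/17) + γ + O(1/n).
Hence the limit is ln(10/17) + γ.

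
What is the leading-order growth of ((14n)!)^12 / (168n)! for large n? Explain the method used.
((14n)!)^12/(168n)! ~ ((2π·14n)^(11/2) / sqrt(12)) · 12^(−12·14n)  →  0

Write N = 14n. Stirling: N! ~ sqrt(2π N)(N/e)^N and (12N)! ~ sqrt(2π·12N)·(12N/e)^(12N).
  (N!)^12/(12N)! ~ (2π N)^(12/2) (N/e)^(12N) / [sqrt(2π·12N) (12N/e)^(12N)]
     = (2π N)^(12/2) / sqrt(2π·12N) · (N/(12N))^(12N)
     = (2π N)^((12−1)/2) / sqrt(12) · 12^(−12N).
Since 12^12 > 1, the factor 12^(−12N) decays exponentially, so the ratio → 0. Substituting N = 14n gives the stated form.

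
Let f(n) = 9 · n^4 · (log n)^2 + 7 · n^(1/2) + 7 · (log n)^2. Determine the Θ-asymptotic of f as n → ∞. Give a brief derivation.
f(n) ∈ Θ(n^4 · (log n)^2)

Compare the terms by growth order. For large n, n^a · (log n)^b dominates n^a' · (log n)^b' iff a > a', or (a = a' and b > b'). Ranking the 3 terms shows the dominant one is 9 · n^4 · (log n)^2. Hence f(n) ∈ Θ(n^4 · (log n)^2).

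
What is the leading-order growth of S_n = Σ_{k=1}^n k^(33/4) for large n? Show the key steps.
S_n ~ (4/37) · n^(37/4)

Integral comparison: Σ_{k=1}^n k^(33/4) = ∫_0^n x^(33/4) dx + O(n^(33/4)). The integral is n^(1 + 33/4) / (1 + 33/4) = n^((33+4)/4) / ((33+4)/4) = (4/37) · n^(37/4).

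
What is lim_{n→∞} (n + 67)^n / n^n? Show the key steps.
lim = e^67

Rewrite as (1 + 67/n)^(n). By the standard limit (1 + x/n)^n → e^x, we have (1 + 67/n)^n → e^67, and raising to the 1st power gives e^67.
More precisely, ln[(1 + 67/n)^(n)] = n · ln(1 + 67/n) = n · (67/n + O(1/n^2)) = 67 + O(1/n) → 67.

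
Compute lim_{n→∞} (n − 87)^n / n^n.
lim = e^(−87)

Rewrite as (1 − 87/n)^(n). By the standard limit (1 + x/n)^n → e^x, we have (1 − 87/n)^n → e^(−87), and raising to the 1st power gives e^(−87).
More precisely, ln[(1 − 87/n)^(n)] = n · ln(1 − 87/n) = n · (-87/n + O(1/n^2)) = -87 + O(1/n) → -87.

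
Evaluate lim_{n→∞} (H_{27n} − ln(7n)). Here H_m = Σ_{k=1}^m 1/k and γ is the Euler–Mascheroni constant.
lim = ln(27/7) + γ

By Euler-Maclaurin, H_m = ln m + γ + O(1/m). So
  H_{27n} − ln(7n) = ln(27n) + γ − ln(7n) + O(1/n)
                       = ln(27/7) + γ + O(1/n).
Hence the limit is ln(27/7) + γ.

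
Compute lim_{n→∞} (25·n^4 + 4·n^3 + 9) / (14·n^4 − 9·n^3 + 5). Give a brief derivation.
lim = 25/14

For large n the leading n^4 terms dominate both numerator and denominator. Dividing top and bottom by n^4, every other term tends to 0, leaving 25/14.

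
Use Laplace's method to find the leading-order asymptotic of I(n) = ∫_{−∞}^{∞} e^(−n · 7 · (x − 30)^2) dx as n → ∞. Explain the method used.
I(n) = sqrt(π/(7n))

Here φ(x) = 7 · (x − 30)^2 has its unique minimum at x* = 30 with φ(x*) = 0 and φ''(x*) = 14. Laplace's method gives
  I(n) ~ e^(−n φ(x*)) · sqrt(2π / (n · φ''(x*))) = sqrt(2π / (14n)) = sqrt(π/(7n)).
This is exact: substituting u = (x − 30)·sqrt(7n) gives I(n) = (1/sqrt(7n)) ∫_{−∞}^{∞} e^(−u^2) du = sqrt(π/(7n)).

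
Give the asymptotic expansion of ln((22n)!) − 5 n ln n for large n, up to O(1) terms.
ln((22n)!) − 5 n ln n = 17 n ln n + 22(ln 22 − 1) n + (1/2) ln(2π·22n) + O(1/n)

Stirling: ln((22n)!) = 22n ln(22n) − 22n + (1/2) ln(2π·22n) + O(1/n).
Expand 22n ln(22n) = 22n (ln n + ln 22) = 22n ln n + 22n ln 22.
Subtract 5n ln n: leading term is (22 − 5) n ln n = 17 n ln n. The next term is 22n ln 22 − 22n = 22(ln 22 − 1) n. Then the (1/2) ln(2π·22n) correction.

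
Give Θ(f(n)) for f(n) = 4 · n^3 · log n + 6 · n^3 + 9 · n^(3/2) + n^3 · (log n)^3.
f(n) ∈ Θ(n^3 · (log n)^3)

Compare the terms by growth order. For large n, n^a · (log n)^b dominates n^a' · (log n)^b' iff a > a', or (a = a' and b > b'). Ranking the 4 terms shows the dominant one is n^3 · (log n)^3. Hence f(n) ∈ Θ(n^3 · (log n)^3).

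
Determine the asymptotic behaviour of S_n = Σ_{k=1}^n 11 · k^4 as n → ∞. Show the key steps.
S_n ~ 11 · n^5 / 5

By integral comparison (Euler-Maclaurin), Σ_{k=1}^n 11 · k^4 = 11 · ∫_0^n x^4 dx + O(n^4) = 11 · n^5/5 + O(n^4). (Equivalently, Faulhaber's formula gives the same leading term.)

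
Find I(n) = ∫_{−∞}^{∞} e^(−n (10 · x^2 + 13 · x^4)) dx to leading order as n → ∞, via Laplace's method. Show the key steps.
I(n) ~ sqrt(π/(10n))

φ(x) = 10 · x^2 + 13 · x^4 has its unique global minimum at x* = 0 (since φ'(x) = 20x + 52x^3 = 0 only at x = 0 for real x with both coefficients positive, and φ → ∞ as |x| → ∞). At x* = 0, φ(0) = 0 and φ''(0) = 20. Laplace's method then gives
  I(n) ~ sqrt(2π / (n · φ''(0))) · e^(−n φ(0)) = sqrt(2π / (20n)) = sqrt(π/(10n)).
The 13 · x^4 term contributes only at subleading order (an O(1/n) relative correction).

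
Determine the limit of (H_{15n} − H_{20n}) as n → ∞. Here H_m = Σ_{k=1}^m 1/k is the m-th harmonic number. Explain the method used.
lim = ln(15/20) = ln(3/4)

Euler-Maclaurin gives H_m = ln m + γ + 1/(2m) + O(1/m^2). The γ and O(1/m) terms cancel in the difference:
  H_{15n} − H_{20n} = ln(15n) − ln(20n) + O(1/n) = ln(15/20) + O(1/n).
Hence the limit is ln(15/20) = ln(3/4).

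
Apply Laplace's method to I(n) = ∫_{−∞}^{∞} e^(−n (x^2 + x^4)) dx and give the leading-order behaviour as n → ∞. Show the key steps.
I(n) ~ sqrt(π/n)

φ(x) = x^2 + x^4 has its unique global minimum at x* = 0 (since φ'(x) = 2x + 4x^3 = 0 only at x = 0 for real x with both coefficients positive, and φ → ∞ as |x| → ∞). At x* = 0, φ(0) = 0 and φ''(0) = 2. Laplace's method then gives
  I(n) ~ sqrt(2π / (n · φ''(0))) · e^(−n φ(0)) = sqrt(2π / (2n)) = sqrt(π/n).
The x^4 term contributes only at subleading order (an O(1/n) relative correction).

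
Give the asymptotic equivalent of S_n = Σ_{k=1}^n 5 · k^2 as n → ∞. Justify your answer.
S_n ~ 5 · n^3 / 3

By integral comparison (Euler-Maclaurin), Σ_{k=1}^n 5 · k^2 = 5 · ∫_0^n x^2 dx + O(n^2) = 5 · n^3/3 + O(n^2). (Equivalently, Faulhaber's formula gives the same leading term.)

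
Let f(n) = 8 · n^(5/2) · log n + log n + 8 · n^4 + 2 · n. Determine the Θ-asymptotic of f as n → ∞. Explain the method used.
f(n) ∈ Θ(n^4)

Compare the terms by growth order. For large n, n^a · (log n)^b dominates n^a' · (log n)^b' iff a > a', or (a = a' and b > b'). Ranking the 4 terms shows the dominant one is 8 · n^4. Hence f(n) ∈ Θ(n^4).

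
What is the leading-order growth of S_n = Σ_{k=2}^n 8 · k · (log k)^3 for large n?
S_n ~ 4 · n^2 · (log n)^3

By integral comparison, S_n = ∫_1^n 8 · x · (log x)^3 dx + O(n · (log n)^3). For the integral, the leading term of ∫_1^n x^1 (log x)^3 dx is n^2/2 · (log n)^3 (by repeated integration by parts; each step lowers the log-exponent and produces a relatively O(1/log n) correction). Hence S_n ~ 4 · n^2 · (log n)^3.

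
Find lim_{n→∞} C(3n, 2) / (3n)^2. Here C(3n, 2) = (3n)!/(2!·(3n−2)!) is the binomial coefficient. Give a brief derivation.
lim = 1/2! = 1/2

With N = 3n → ∞: C(N, 2) / N^2 = [N(N−1)…(N−1)] / (2! · N^2) = (1/2!) · 1 · (1 − 1/(3n)). Each factor → 1 as N → ∞, so the limit is 1/2! = 1/2.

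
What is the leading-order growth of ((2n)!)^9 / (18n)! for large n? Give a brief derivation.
((2n)!)^9/(18n)! ~ ((2π·2n)^(8/2) / 3) · 9^(−9·2n)  →  0

Write N = 2n. Stirling: N! ~ sqrt(2π N)(N/e)^N and (9N)! ~ sqrt(2π·9N)·(9N/e)^(9N).
  (N!)^9/(9N)! ~ (2π N)^(9/2) (N/e)^(9N) / [sqrt(2π·9N) (9N/e)^(9N)]
     = (2π N)^(9/2) / sqrt(2π·9N) · (N/(9N))^(9N)
     = (2π N)^((9−1)/2) / 3 · 9^(−9N).
Since 9^9 > 1, the factor 9^(−9N) decays exponentially, so the ratio → 0. Substituting N = 2n gives the stated form.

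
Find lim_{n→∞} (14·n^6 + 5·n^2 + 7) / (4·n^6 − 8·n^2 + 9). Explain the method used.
lim = 14/4 = 7/2

For large n the leading n^6 terms dominate both numerator and denominator. Dividing top and bottom by n^6, every other term tends to 0, leaving 14/4 = 7/2.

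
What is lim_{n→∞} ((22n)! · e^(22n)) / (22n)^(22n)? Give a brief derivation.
lim = ∞

Stirling: (22n)! ~ sqrt(2π·22n) · (22n/e)^(22n). Hence
  (22n)! · e^(22n) / (22n)^(22n) ~ sqrt(2π·22n) = sqrt(2π·22) · sqrt(n) → ∞.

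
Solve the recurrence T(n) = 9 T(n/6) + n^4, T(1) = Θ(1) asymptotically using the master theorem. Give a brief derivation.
T(n) = Θ(n^4)

log_6 9 ≈ 1.226. f(n) = n^4 dominates n^(log_6 9) since 4 > 1.226, and the regularity condition a·f(n/b) = 9·(n/6)^4 = (9/1296)·n^4 ≤ c·f(n) holds with c = 9/1296 ≈ 0.00694 < 1. So this is Case 3: T(n) = Θ(f(n)) = Θ(n^4).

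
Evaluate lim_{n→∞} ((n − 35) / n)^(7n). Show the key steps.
lim = e^(−245)

Rewrite as (1 − 35/n)^(7n). By the standard limit (1 + x/n)^n → e^x, we have (1 − 35/n)^n → e^(−35), and raising to the 7th power gives e^(−245).
More precisely, ln[(1 − 35/n)^(7n)] = 7n · ln(1 − 35/n) = 7n · (-35/n + O(1/n^2)) = -245 + O(1/n) → -245.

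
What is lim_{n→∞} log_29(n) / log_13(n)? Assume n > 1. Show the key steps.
lim = ln(13) / ln(29) = log_29(13)

Change of base: log_29(n) = ln n / ln 29 and log_13(n) = ln n / ln 13. The ratio is (ln n / ln 29) · (ln 13 / ln n) = ln 13 / ln 29, a constant independent of n. So the limit is ln 13 / ln 29 = log_29(13).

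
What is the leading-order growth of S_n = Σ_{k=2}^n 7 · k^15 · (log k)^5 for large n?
S_n ~ 7 · n^16 · (log n)^5 / 16

By integral comparison, S_n = ∫_1^n 7 · x^15 · (log x)^5 dx + O(n^15 · (log n)^5). For the integral, the leading term of ∫_1^n x^15 (log x)^5 dx is n^16/16 · (log n)^5 (by repeated integration by parts; each step lowers the log-exponent and produces a relatively O(1/log n) correction). Hence S_n ~ 7 · n^16 · (log n)^5 / 16.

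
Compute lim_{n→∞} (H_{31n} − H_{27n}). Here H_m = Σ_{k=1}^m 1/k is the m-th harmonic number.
lim = ln(31/27)

Euler-Maclaurin gives H_m = ln m + γ + 1/(2m) + O(1/m^2). The γ and O(1/m) terms cancel in the difference:
  H_{31n} − H_{27n} = ln(31n) − ln(27n) + O(1/n) = ln(31/27) + O(1/n).
Hence the limit is ln(31/27).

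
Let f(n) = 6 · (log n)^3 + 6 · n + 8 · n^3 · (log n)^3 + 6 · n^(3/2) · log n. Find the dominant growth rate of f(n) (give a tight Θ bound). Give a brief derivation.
f(n) ∈ Θ(n^3 · (log n)^3)

Compare the terms by growth order. For large n, n^a · (log n)^b dominates n^a' · (log n)^b' iff a > a', or (a = a' and b > b'). Ranking the 4 terms shows the dominant one is 8 · n^3 · (log n)^3. Hence f(n) ∈ Θ(n^3 · (log n)^3).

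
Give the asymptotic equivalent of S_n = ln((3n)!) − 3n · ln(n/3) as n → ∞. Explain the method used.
S_n ~ 3n · (ln 9 − 1) + O(ln n)

Stirling: ln((3n)!) = 3n ln(3n) − 3n + O(ln n).
  S_n = 3n ln(3n) − 3n − 3n ln(n/3) + O(ln n)
      = 3n ln(3n) − 3n ln n + 3n ln 3 − 3n + O(ln n)
      = 3n ln 3 + 3n ln 3 − 3n + O(ln n)
      = 3n (ln 9 − 1) + O(ln n).
Numerically ln(9) − 1 ≈ 1.1972.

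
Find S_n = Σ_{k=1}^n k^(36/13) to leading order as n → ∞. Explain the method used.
S_n ~ (13/49) · n^(49/13)

Integral comparison: Σ_{k=1}^n k^(36/13) = ∫_0^n x^(36/13) dx + O(n^(36/13)). The integral is n^(1 + 36/13) / (1 + 36/13) = n^((36+13)/13) / ((36+13)/13) = (13/49) · n^(49/13).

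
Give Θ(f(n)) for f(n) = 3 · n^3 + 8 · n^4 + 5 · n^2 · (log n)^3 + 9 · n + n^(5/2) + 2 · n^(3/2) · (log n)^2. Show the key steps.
f(n) ∈ Θ(n^4)

Compare the terms by growth order. For large n, n^a · (log n)^b dominates n^a' · (log n)^b' iff a > a', or (a = a' and b > b'). Ranking the 6 terms shows the dominant one is 8 · n^4. Hence f(n) ∈ Θ(n^4).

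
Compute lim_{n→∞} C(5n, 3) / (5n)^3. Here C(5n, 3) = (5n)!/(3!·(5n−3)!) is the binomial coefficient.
lim = 1/3! = 1/6

With N = 5n → ∞: C(N, 3) / N^3 = [N(N−1)…(N−2)] / (3! · N^3) = (1/3!) · 1 · (1 − 1/(5n)) · (1 − 2/(5n)). Each factor → 1 as N → ∞, so the limit is 1/3! = 1/6.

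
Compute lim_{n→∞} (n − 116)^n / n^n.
lim = e^(−116)

Rewrite as (1 − 116/n)^(n). By the standard limit (1 + x/n)^n → e^x, we have (1 − 116/n)^n → e^(−116), and raising to the 1st power gives e^(−116).
More precisely, ln[(1 − 116/n)^(n)] = n · ln(1 − 116/n) = n · (-116/n + O(1/n^2)) = -116 + O(1/n) → -116.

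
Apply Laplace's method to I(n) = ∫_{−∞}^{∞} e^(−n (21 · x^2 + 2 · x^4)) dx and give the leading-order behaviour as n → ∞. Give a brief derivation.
I(n) ~ sqrt(π/(21n))

φ(x) = 21 · x^2 + 2 · x^4 has its unique global minimum at x* = 0 (since φ'(x) = 42x + 8x^3 = 0 only at x = 0 for real x with both coefficients positive, and φ → ∞ as |x| → ∞). At x* = 0, φ(0) = 0 and φ''(0) = 42. Laplace's method then gives
  I(n) ~ sqrt(2π / (n · φ''(0))) · e^(−n φ(0)) = sqrt(2π / (42n)) = sqrt(π/(21n)).
The 2 · x^4 term contributes only at subleading order (an O(1/n) relative correction).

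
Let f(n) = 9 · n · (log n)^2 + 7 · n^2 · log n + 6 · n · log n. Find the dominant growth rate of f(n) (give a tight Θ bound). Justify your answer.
f(n) ∈ Θ(n^2 · log n)

Compare the terms by growth order. For large n, n^a · (log n)^b dominates n^a' · (log n)^b' iff a > a', or (a = a' and b > b'). Ranking the 3 terms shows the dominant one is 7 · n^2 · log n. Hence f(n) ∈ Θ(n^2 · log n).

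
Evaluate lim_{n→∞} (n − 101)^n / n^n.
lim = e^(−101)

Rewrite as (1 − 101/n)^(n). By the standard limit (1 + x/n)^n → e^x, we have (1 − 101/n)^n → e^(−101), and raising to the 1st power gives e^(−101).
More precisely, ln[(1 − 101/n)^(n)] = n · ln(1 − 101/n) = n · (-101/n + O(1/n^2)) = -101 + O(1/n) → -101.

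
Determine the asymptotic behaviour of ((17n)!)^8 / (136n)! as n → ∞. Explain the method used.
((17n)!)^8/(136n)! ~ ((2π·17n)^(7/2) / sqrt(8)) · 8^(−8·17n)  →  0

Write N = 17n. Stirling: N! ~ sqrt(2π N)(N/e)^N and (8N)! ~ sqrt(2π·8N)·(8N/e)^(8N).
  (N!)^8/(8N)! ~ (2π N)^(8/2) (N/e)^(8N) / [sqrt(2π·8N) (8N/e)^(8N)]
     = (2π N)^(8/2) / sqrt(2π·8N) · (N/(8N))^(8N)
     = (2π N)^((8−1)/2) / sqrt(8) · 8^(−8N).
Since 8^8 > 1, the factor 8^(−8N) decays exponentially, so the ratio → 0. Substituting N = 17n gives the stated form.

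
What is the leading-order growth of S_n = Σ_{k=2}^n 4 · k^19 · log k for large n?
S_n ~ n^20 log n / 5 − n^20 / 100

By integral comparison, S_n = ∫_1^n 4 · x^19 · log x dx + O(n^19 · log n). For the integral, ∫ x^19 log x dx = n^20 log n / 20 − n^20/400 (integration by parts). Hence S_n ~ n^20 log n / 5 − n^20 / 100.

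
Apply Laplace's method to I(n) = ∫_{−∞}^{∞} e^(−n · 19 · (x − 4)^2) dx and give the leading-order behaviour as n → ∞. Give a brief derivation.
I(n) = sqrt(π/(19n))

Here φ(x) = 19 · (x − 4)^2 has its unique minimum at x* = 4 with φ(x*) = 0 and φ''(x*) = 38. Laplace's method gives
  I(n) ~ e^(−n φ(x*)) · sqrt(2π / (n · φ''(x*))) = sqrt(2π / (38n)) = sqrt(π/(19n)).
This is exact: substituting u = (x − 4)·sqrt(19n) gives I(n) = (1/sqrt(19n)) ∫_{−∞}^{∞} e^(−u^2) du = sqrt(π/(19n)).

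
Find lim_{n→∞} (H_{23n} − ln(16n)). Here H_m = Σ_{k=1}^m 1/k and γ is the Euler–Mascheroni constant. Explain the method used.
lim = ln(23/16) + γ

By Euler-Maclaurin, H_m = ln m + γ + O(1/m). So
  H_{23n} − ln(16n) = ln(23n) + γ − ln(16n) + O(1/n)
                       = ln(23/16) + γ + O(1/n).
Hence the limit is ln(23/16) + γ.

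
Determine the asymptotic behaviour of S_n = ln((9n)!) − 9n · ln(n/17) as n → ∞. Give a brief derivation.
S_n ~ 9n · (ln 153 − 1) + O(ln n)

Stirling: ln((9n)!) = 9n ln(9n) − 9n + O(ln n).
  S_n = 9n ln(9n) − 9n − 9n ln(n/17) + O(ln n)
      = 9n ln(9n) − 9n ln n + 9n ln 17 − 9n + O(ln n)
      = 9n ln 9 + 9n ln 17 − 9n + O(ln n)
      = 9n (ln 153 − 1) + O(ln n).
Numerically ln(153) − 1 ≈ 4.0304.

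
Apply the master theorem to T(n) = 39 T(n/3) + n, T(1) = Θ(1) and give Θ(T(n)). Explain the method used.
T(n) = Θ(n^(log_3 39))

Master theorem: compare f(n) = n to n^(log_3 39) where log_3 39 ≈ 3.335. Since 1 < log_3 39, we have f(n) = O(n^(log_3 39 − ε)) for some ε > 0 — Case 1. Hence T(n) = Θ(n^(log_3 39)).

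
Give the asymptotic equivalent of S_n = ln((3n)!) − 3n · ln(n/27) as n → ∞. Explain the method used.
S_n ~ 3n · (ln 81 − 1) + O(ln n)

Stirling: ln((3n)!) = 3n ln(3n) − 3n + O(ln n).
  S_n = 3n ln(3n) − 3n − 3n ln(n/27) + O(ln n)
      = 3n ln(3n) − 3n ln n + 3n ln 27 − 3n + O(ln n)
      = 3n ln 3 + 3n ln 27 − 3n + O(ln n)
      = 3n (ln 81 − 1) + O(ln n).
Numerically ln(81) − 1 ≈ 3.3944.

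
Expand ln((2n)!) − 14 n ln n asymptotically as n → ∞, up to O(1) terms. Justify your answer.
ln((2n)!) − 14 n ln n = −12 n ln n + 2(ln 2 − 1) n + (1/2) ln(2π·2n) + O(1/n)

Stirling: ln((2n)!) = 2n ln(2n) − 2n + (1/2) ln(2π·2n) + O(1/n).
Expand 2n ln(2n) = 2n (ln n + ln 2) = 2n ln n + 2n ln 2.
Subtract 14n ln n: leading term is (2 − 14) n ln n = −12 n ln n. The next term is 2n ln 2 − 2n = 2(ln 2 − 1) n. Then the (1/2) ln(2π·2n) correction.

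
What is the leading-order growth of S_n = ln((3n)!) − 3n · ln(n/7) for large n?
S_n ~ 3n · (ln 21 − 1) + O(ln n)

Stirling: ln((3n)!) = 3n ln(3n) − 3n + O(ln n).
  S_n = 3n ln(3n) − 3n − 3n ln(n/7) + O(ln n)
      = 3n ln(3n) − 3n ln n + 3n ln 7 − 3n + O(ln n)
      = 3n ln 3 + 3n ln 7 − 3n + O(ln n)
      = 3n (ln 21 − 1) + O(ln n).
Numerically ln(21) − 1 ≈ 2.0445.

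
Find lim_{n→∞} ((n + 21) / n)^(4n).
lim = e^84

Rewrite as (1 + 21/n)^(4n). By the standard limit (1 + x/n)^n → e^x, we have (1 + 21/n)^n → e^21, and raising to the 4th power gives e^84.
More precisely, ln[(1 + 21/n)^(4n)] = 4n · ln(1 + 21/n) = 4n · (21/n + O(1/n^2)) = 84 + O(1/n) → 84.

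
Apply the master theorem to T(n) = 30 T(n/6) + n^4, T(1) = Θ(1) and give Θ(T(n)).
T(n) = Θ(n^4)

log_6 30 ≈ 1.898. f(n) = n^4 dominates n^(log_6 30) since 4 > 1.898, and the regularity condition a·f(n/b) = 30·(n/6)^4 = (30/1296)·n^4 ≤ c·f(n) holds with c = 30/1296 ≈ 0.0231 < 1. So this is Case 3: T(n) = Θ(f(n)) = Θ(n^4).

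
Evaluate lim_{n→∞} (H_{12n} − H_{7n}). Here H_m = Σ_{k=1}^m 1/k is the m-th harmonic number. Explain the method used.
lim = ln(12/7)

Euler-Maclaurin gives H_m = ln m + γ + 1/(2m) + O(1/m^2). The γ and O(1/m) terms cancel in the difference:
  H_{12n} − H_{7n} = ln(12n) − ln(7n) + O(1/n) = ln(12/7) + O(1/n).
Hence the limit is ln(12/7).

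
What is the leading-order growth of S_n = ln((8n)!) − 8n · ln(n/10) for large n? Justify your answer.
S_n ~ 8n · (ln 80 − 1) + O(ln n)

Stirling: ln((8n)!) = 8n ln(8n) − 8n + O(ln n).
  S_n = 8n ln(8n) − 8n − 8n ln(n/10) + O(ln n)
      = 8n ln(8n) − 8n ln n + 8n ln 10 − 8n + O(ln n)
      = 8n ln 8 + 8n ln 10 − 8n + O(ln n)
      = 8n (ln 80 − 1) + O(ln n).
Numerically ln(80) − 1 ≈ 3.3820.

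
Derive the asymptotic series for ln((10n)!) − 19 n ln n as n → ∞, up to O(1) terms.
ln((10n)!) − 19 n ln n = −9 n ln n + 10(ln 10 − 1) n + (1/2) ln(2π·10n) + O(1/n)

Stirling: ln((10n)!) = 10n ln(10n) − 10n + (1/2) ln(2π·10n) + O(1/n).
Expand 10n ln(10n) = 10n (ln n + ln 10) = 10n ln n + 10n ln 10.
Subtract 19n ln n: leading term is (10 − 19) n ln n = −9 n ln n. The next term is 10n ln 10 − 10n = 10(ln 10 − 1) n. Then the (1/2) ln(2π·10n) correction.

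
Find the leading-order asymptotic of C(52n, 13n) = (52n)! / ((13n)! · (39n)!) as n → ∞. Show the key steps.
C(52n, 13n) ~ (256/27)^(13n) · sqrt(2/(3π·13n))

Write N = 13n. Apply Stirling to each factorial:
  (4N)! ~ sqrt(2π·4N) · (4N/e)^(4N),
  N! ~ sqrt(2π N) · (N/e)^N,
  (3N)! ~ sqrt(2π·3N) · (3N/e)^(3N).
The exponential factors combine to (4N)^(4N) / (N^N · (3N)^(3N)) = 4^(4N)/3^(3N) = (4^4/3^3)^N = (256/27)^N.
The square-root prefactors combine to sqrt(2π·4N) / (sqrt(2π N)·sqrt(2π·3N)) = sqrt(4 / (2π·3·N)) = sqrt(2/(3π·13n)).
Substituting N = 13n: C(52n, 13n) ~ (256/27)^(13n) · sqrt(2/(3π·13n)).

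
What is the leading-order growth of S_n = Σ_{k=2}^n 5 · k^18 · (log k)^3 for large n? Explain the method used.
S_n ~ 5 · n^19 · (log n)^3 / 19

By integral comparison, S_n = ∫_1^n 5 · x^18 · (log x)^3 dx + O(n^18 · (log n)^3). For the integral, the leading term of ∫_1^n x^18 (log x)^3 dx is n^19/19 · (log n)^3 (by repeated integration by parts; each step lowers the log-exponent and produces a relatively O(1/log n) correction). Hence S_n ~ 5 · n^19 · (log n)^3 / 19.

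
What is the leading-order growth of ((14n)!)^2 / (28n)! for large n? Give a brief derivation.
((14n)!)^2/(28n)! ~ ((2π·14n)^(1/2) / sqrt(2)) · 2^(−2·14n)  →  0

Write N = 14n. Stirling: N! ~ sqrt(2π N)(N/e)^N and (2N)! ~ sqrt(2π·2N)·(2N/e)^(2N).
  (N!)^2/(2N)! ~ (2π N)^(2/2) (N/e)^(2N) / [sqrt(2π·2N) (2N/e)^(2N)]
     = (2π N)^(2/2) / sqrt(2π·2N) · (N/(2N))^(2N)
     = (2π N)^((2−1)/2) / sqrt(2) · 2^(−2N).
Since 2^2 > 1, the factor 2^(−2N) decays exponentially, so the ratio → 0. Substituting N = 14n gives the stated form.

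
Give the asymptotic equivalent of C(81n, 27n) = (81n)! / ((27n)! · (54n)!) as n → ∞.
C(81n, 27n) ~ (27/4)^(27n) · sqrt(3/(4π·27n))

Write N = 27n. Apply Stirling to each factorial:
  (3N)! ~ sqrt(2π·3N) · (3N/e)^(3N),
  N! ~ sqrt(2π N) · (N/e)^N,
  (2N)! ~ sqrt(2π·2N) · (2N/e)^(2N).
The exponential factors combine to (3N)^(3N) / (N^N · (2N)^(2N)) = 3^(3N)/2^(2N) = (3^3/2^2)^N = (27/4)^N.
The square-root prefactors combine to sqrt(2π·3N) / (sqrt(2π N)·sqrt(2π·2N)) = sqrt(3 / (2π·2·N)) = sqrt(3/(4π·27n)).
Substituting N = 27n: C(81n, 27n) ~ (27/4)^(27n) · sqrt(3/(4π·27n)).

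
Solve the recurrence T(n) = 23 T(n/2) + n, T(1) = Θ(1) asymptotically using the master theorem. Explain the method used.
T(n) = Θ(n^(log_2 23))

Master theorem: compare f(n) = n to n^(log_2 23) where log_2 23 ≈ 4.524. Since 1 < log_2 23, we have f(n) = O(n^(log_2 23 − ε)) for some ε > 0 — Case 1. Hence T(n) = Θ(n^(log_2 23)).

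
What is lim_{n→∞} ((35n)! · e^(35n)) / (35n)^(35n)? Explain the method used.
lim = ∞

Stirling: (35n)! ~ sqrt(2π·35n) · (35n/e)^(35n). Hence
  (35n)! · e^(35n) / (35n)^(35n) ~ sqrt(2π·35n) = sqrt(2π·35) · sqrt(n) → ∞.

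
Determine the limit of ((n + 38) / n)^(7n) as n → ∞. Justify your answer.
lim = e^266

Rewrite as (1 + 38/n)^(7n). By the standard limit (1 + x/n)^n → e^x, we have (1 + 38/n)^n → e^38, and raising to the 7th power gives e^266.
More precisely, ln[(1 + 38/n)^(7n)] = 7n · ln(1 + 38/n) = 7n · (38/n + O(1/n^2)) = 266 + O(1/n) → 266.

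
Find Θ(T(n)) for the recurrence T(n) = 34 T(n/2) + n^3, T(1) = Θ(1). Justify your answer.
T(n) = Θ(n^(log_2 34))

Master theorem: compare f(n) = n^3 to n^(log_2 34) where log_2 34 ≈ 5.087. Since 3 < log_2 34, we have f(n) = O(n^(log_2 34 − ε)) for some ε > 0 — Case 1. Hence T(n) = Θ(n^(log_2 34)).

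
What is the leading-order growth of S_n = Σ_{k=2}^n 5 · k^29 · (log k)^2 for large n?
S_n ~ n^30 · (log n)^2 / 6

By integral comparison, S_n = ∫_1^n 5 · x^29 · (log x)^2 dx + O(n^29 · (log n)^2). For the integral, the leading term of ∫_1^n x^29 (log x)^2 dx is n^30/30 · (log n)^2 (by repeated integration by parts; each step lowers the log-exponent and produces a relatively O(1/log n) correction). Hence S_n ~ n^30 · (log n)^2 / 6.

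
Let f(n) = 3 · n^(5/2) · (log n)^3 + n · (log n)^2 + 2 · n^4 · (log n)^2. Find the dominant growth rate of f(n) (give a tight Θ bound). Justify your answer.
f(n) ∈ Θ(n^4 · (log n)^2)

Compare the terms by growth order. For large n, n^a · (log n)^b dominates n^a' · (log n)^b' iff a > a', or (a = a' and b > b'). Ranking the 3 terms shows the dominant one is 2 · n^4 · (log n)^2. Hence f(n) ∈ Θ(n^4 · (log n)^2).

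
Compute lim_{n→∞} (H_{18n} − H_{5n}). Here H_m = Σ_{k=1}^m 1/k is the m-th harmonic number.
lim = ln(18/5)

Euler-Maclaurin gives H_m = ln m + γ + 1/(2m) + O(1/m^2). The γ and O(1/m) terms cancel in the difference:
  H_{18n} − H_{5n} = ln(18n) − ln(5n) + O(1/n) = ln(18/5) + O(1/n).
Hence the limit is ln(18/5).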